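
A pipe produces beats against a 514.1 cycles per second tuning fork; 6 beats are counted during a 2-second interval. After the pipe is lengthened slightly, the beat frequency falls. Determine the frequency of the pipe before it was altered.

Beat frequency = 6/2 = 3 Hz.
|f − 514.1| = 3, so the pipe was at either 511.1 Hz or 517.1 Hz.
A longer pipe has a lower fundamental; the adjustment lowers the pipe's frequency.
The beat rate fell, so the adjustment moved the pipe toward 514.1 Hz — it must have started above the reference.

517.1 Hz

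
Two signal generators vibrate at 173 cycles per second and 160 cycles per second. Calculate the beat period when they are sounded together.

f_beat = |173 − 160| = 13 Hz.
Beat period T = 1 / f_beat = 1 / 13 s.

0.077 s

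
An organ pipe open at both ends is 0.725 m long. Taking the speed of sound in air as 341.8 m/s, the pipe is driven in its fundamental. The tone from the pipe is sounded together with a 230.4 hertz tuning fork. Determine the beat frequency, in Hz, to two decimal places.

Open pipe: f_n = n·v/(2L) = 1·341.8/(2·0.725) = 235.7241 Hz.
f_beat = |235.7241 − 230.4| = 5.32 Hz.

5.32 Hz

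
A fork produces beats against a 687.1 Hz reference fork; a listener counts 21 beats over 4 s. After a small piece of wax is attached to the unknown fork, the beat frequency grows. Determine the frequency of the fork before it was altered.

681.85 Hz

Beat frequency = 21/4 = 5.25 Hz.
|f − 687.1| = 5.25, so the fork was at either 681.85 Hz or 692.35 Hz.
Loading a fork with wax lowers its frequency; the adjustment lowers the fork's frequency.
The beat rate rose, so the adjustment moved the fork further from 687.1 Hz — it was already below the reference.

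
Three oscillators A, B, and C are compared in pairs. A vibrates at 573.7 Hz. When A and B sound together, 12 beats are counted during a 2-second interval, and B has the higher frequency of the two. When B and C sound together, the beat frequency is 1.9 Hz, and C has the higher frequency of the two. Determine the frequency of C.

581.6 Hz

A–B: Beat frequency = 12/2 = 6 Hz.
B is above A, so f_B = 573.7 + 6 = 579.7 Hz.
C is above B, so f_C = 579.7 + 1.9 = 581.6 Hz.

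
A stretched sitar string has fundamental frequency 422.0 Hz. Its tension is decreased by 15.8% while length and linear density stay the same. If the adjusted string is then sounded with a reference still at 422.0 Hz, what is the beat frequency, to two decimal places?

For a string, f ∝ √T, so the new frequency is 422.0·√0.842 = 387.2296 Hz.
f_beat = |387.2296 − 422.0| = 34.77 Hz.

34.77 Hz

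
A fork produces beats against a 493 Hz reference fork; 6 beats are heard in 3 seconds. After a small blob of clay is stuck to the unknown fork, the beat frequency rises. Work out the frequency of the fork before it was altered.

Beat frequency = 6/3 = 2 Hz.
|f − 493| = 2, so the fork was at either 491 Hz or 495 Hz.
Adding mass to a fork lowers its frequency; the adjustment lowers the fork's frequency.
The beat rate rose, so the adjustment moved the fork further from 493 Hz — it was already below the reference.

491 Hz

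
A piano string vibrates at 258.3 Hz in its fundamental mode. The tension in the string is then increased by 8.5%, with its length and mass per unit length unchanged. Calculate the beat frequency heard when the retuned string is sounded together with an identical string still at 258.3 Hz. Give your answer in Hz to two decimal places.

For a string, f ∝ √T, so the new frequency is 258.3·√1.085 = 269.0539 Hz.
f_beat = |269.0539 − 258.3| = 10.75 Hz.

10.75 Hz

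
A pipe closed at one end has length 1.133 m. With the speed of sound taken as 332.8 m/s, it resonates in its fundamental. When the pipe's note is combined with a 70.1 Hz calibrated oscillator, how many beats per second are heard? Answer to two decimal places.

Closed pipe (odd harmonics): f_n = n·v/(4L) = 1·332.8/(4·1.133) = 73.4334 Hz.
f_beat = |73.4334 − 70.1| = 3.33 Hz.

3.33 Hz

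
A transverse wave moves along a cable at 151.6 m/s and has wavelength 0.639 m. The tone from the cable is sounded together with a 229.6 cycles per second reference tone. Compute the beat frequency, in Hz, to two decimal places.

Source frequency f = v/λ = 151.6/0.639 = 237.2457 Hz.
f_beat = |237.2457 − 229.6| = 7.65 Hz.

7.65 Hz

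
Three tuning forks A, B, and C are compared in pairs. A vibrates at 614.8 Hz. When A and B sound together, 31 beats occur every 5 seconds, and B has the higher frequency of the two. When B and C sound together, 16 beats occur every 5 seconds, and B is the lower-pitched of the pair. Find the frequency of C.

A–B: Beat frequency = 31/5 = 6.2 Hz.
B is above A, so f_B = 614.8 + 6.2 = 621 Hz.
B–C: Beat frequency = 16/5 = 3.2 Hz.
C is above B, so f_C = 621 + 3.2 = 624.2 Hz.

624.2 Hz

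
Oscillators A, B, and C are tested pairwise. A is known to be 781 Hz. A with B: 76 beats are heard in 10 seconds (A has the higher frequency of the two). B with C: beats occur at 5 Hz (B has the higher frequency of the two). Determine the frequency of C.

768.4 Hz

A–B: Beat frequency = 76/10 = 7.6 Hz.
B is below A, so f_B = 781 − 7.6 = 773.4 Hz.
C is below B, so f_C = 773.4 − 5 = 768.4 Hz.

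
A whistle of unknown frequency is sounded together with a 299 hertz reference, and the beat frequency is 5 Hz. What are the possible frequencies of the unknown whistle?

|f − 299| = 5, so f = 299 ± 5.

294 Hz or 304 Hz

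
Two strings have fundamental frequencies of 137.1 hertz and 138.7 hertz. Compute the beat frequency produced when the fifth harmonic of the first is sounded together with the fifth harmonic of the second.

8.0 Hz

Fifth harmonic of the first: 5·137.1 = 685.5 Hz.
Fifth harmonic of the second: 5·138.7 = 693.5 Hz.
f_beat = |685.5 − 693.5| = 8.0 Hz.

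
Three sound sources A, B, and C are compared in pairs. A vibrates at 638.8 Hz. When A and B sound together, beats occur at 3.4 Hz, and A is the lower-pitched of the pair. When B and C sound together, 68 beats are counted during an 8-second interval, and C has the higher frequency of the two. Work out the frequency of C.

650.7 Hz

B is above A, so f_B = 638.8 + 3.4 = 642.2 Hz.
B–C: Beat frequency = 68/8 = 8.5 Hz.
C is above B, so f_C = 642.2 + 8.5 = 650.7 Hz.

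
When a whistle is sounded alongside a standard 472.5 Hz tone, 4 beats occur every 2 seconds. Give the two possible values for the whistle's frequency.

470.5 Hz or 474.5 Hz

Beat frequency = 4/2 = 2 Hz.
|f − 472.5| = 2, so f = 472.5 ± 2.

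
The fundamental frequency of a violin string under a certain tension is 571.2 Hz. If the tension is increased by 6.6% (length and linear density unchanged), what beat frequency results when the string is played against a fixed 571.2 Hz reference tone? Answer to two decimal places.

For a string, f ∝ √T, so the new frequency is 571.2·√1.066 = 589.7484 Hz.
f_beat = |589.7484 − 571.2| = 18.55 Hz.

18.55 Hz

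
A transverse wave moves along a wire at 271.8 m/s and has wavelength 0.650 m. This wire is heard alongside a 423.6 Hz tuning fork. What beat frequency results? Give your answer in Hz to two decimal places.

Source frequency f = v/λ = 271.8/0.650 = 418.1538 Hz.
f_beat = |418.1538 − 423.6| = 5.45 Hz.

5.45 Hz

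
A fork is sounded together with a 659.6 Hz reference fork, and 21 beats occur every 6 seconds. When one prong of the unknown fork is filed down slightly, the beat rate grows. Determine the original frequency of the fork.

Beat frequency = 21/6 = 3.5 Hz.
|f − 659.6| = 3.5, so the fork was at either 656.1 Hz or 663.1 Hz.
Filing a prong removes mass and raises the fork's frequency; the adjustment raises the fork's frequency.
The beat rate rose, so the adjustment moved the fork further from 659.6 Hz — it was already above the reference.

663.1 Hz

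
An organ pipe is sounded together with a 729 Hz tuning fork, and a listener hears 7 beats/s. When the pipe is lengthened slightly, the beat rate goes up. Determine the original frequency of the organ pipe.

|f − 729| = 7, so the organ pipe was at either 722 Hz or 736 Hz.
A longer pipe has a lower fundamental; the adjustment lowers the organ pipe's frequency.
The beat rate rose, so the adjustment moved the organ pipe further from 729 Hz — it was already below the reference.

722 Hz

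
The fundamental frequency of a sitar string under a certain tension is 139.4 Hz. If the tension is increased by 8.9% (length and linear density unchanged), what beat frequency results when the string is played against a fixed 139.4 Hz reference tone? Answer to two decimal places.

For a string, f ∝ √T, so the new frequency is 139.4·√1.089 = 145.4711 Hz.
f_beat = |145.4711 − 139.4| = 6.07 Hz.

6.07 Hz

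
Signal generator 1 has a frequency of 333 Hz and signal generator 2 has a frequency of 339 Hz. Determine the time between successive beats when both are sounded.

f_beat = |333 − 339| = 6 Hz.
Beat period T = 1 / f_beat = 1 / 6 s.

0.167 s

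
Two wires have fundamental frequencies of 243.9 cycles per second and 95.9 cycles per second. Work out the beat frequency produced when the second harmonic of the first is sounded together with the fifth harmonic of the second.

Second harmonic of the first: 2·243.9 = 487.8 Hz.
Fifth harmonic of the second: 5·95.9 = 479.5 Hz.
f_beat = |487.8 − 479.5| = 8.3 Hz.

8.3 Hz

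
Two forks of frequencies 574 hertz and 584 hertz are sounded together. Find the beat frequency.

The beat frequency equals the magnitude of the frequency difference.
|574 − 584| = 10 Hz.

10 Hz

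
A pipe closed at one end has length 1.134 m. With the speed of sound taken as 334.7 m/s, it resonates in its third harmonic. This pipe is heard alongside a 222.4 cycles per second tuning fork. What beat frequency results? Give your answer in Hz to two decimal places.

1.04 Hz

Closed pipe (odd harmonics): f_n = n·v/(4L) = 3·334.7/(4·1.134) = 221.3624 Hz.
f_beat = |221.3624 − 222.4| = 1.04 Hz.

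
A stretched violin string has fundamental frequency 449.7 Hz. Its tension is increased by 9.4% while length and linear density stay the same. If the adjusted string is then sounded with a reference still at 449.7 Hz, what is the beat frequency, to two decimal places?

For a string, f ∝ √T, so the new frequency is 449.7·√1.094 = 470.3613 Hz.
f_beat = |470.3613 − 449.7| = 20.66 Hz.

20.66 Hz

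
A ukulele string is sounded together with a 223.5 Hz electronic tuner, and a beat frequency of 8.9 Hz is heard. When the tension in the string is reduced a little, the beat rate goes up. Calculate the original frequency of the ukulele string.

214.6 Hz

|f − 223.5| = 8.9, so the ukulele string was at either 214.6 Hz or 232.4 Hz.
Lower tension means lower frequency; the adjustment lowers the ukulele string's frequency.
The beat rate rose, so the adjustment moved the ukulele string further from 223.5 Hz — it was already below the reference.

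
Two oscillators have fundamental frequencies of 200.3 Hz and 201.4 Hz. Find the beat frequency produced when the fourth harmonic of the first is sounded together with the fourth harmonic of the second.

Fourth harmonic of the first: 4·200.3 = 801.2 Hz.
Fourth harmonic of the second: 4·201.4 = 805.6 Hz.
f_beat = |801.2 − 805.6| = 4.4 Hz.

4.4 Hz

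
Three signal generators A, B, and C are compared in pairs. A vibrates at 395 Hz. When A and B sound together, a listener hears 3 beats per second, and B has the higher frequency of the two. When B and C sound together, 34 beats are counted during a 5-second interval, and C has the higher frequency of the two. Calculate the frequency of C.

B is above A, so f_B = 395 + 3 = 398 Hz.
B–C: Beat frequency = 34/5 = 6.8 Hz.
C is above B, so f_C = 398 + 6.8 = 404.8 Hz.

404.8 Hz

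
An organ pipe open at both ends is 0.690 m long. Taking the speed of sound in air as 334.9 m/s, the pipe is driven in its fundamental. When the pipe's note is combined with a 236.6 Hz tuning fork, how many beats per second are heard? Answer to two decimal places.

6.08 Hz

Open pipe: f_n = n·v/(2L) = 1·334.9/(2·0.690) = 242.6812 Hz.
f_beat = |242.6812 − 236.6| = 6.08 Hz.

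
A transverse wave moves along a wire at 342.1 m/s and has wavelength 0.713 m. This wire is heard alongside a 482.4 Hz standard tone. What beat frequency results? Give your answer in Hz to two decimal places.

Source frequency f = v/λ = 342.1/0.713 = 479.8036 Hz.
f_beat = |479.8036 − 482.4| = 2.60 Hz.

2.60 Hz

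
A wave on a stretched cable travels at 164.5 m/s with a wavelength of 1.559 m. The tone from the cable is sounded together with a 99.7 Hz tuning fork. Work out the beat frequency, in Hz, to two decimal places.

Source frequency f = v/λ = 164.5/1.559 = 105.5164 Hz.
f_beat = |105.5164 − 99.7| = 5.82 Hz.

5.82 Hz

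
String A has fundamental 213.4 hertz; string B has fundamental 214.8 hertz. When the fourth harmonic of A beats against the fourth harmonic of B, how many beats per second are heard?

5.6 Hz

Fourth harmonic of the first: 4·213.4 = 853.6 Hz.
Fourth harmonic of the second: 4·214.8 = 859.2 Hz.
f_beat = |853.6 − 859.2| = 5.6 Hz.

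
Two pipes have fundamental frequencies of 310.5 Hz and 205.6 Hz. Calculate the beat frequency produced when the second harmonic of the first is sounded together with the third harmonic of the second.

4.2 Hz

Second harmonic of the first: 2·310.5 = 621.0 Hz.
Third harmonic of the second: 3·205.6 = 616.8 Hz.
f_beat = |621.0 − 616.8| = 4.2 Hz.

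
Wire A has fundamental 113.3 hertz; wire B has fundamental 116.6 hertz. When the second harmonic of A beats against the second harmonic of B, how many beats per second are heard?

6.6 Hz

Second harmonic of the first: 2·113.3 = 226.6 Hz.
Second harmonic of the second: 2·116.6 = 233.2 Hz.
f_beat = |226.6 − 233.2| = 6.6 Hz.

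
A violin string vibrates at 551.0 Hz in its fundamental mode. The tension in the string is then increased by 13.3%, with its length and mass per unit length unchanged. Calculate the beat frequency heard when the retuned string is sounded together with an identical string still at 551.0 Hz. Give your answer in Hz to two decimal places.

For a string, f ∝ √T, so the new frequency is 551.0·√1.133 = 586.4980 Hz.
f_beat = |586.4980 − 551.0| = 35.50 Hz.

35.50 Hz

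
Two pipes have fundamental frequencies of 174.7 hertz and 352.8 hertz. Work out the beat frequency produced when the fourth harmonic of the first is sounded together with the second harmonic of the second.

6.8 Hz

Fourth harmonic of the first: 4·174.7 = 698.8 Hz.
Second harmonic of the second: 2·352.8 = 705.6 Hz.
f_beat = |698.8 − 705.6| = 6.8 Hz.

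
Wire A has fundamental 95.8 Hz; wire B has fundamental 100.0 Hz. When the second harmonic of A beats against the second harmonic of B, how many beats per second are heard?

Second harmonic of the first: 2·95.8 = 191.6 Hz.
Second harmonic of the second: 2·100.0 = 200.0 Hz.
f_beat = |191.6 − 200.0| = 8.4 Hz.

8.4 Hz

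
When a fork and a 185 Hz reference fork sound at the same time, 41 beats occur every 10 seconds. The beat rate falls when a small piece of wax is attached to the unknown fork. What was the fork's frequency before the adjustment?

Beat frequency = 41/10 = 4.1 Hz.
|f − 185| = 4.1, so the fork was at either 180.9 Hz or 189.1 Hz.
Loading a fork with wax lowers its frequency; the adjustment lowers the fork's frequency.
The beat rate fell, so the adjustment moved the fork toward 185 Hz — it must have started above the reference.

189.1 Hz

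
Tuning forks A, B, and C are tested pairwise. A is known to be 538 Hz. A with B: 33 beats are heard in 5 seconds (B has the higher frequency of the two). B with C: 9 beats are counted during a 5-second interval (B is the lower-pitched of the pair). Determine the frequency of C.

546.4 Hz

A–B: Beat frequency = 33/5 = 6.6 Hz.
B is above A, so f_B = 538 + 6.6 = 544.6 Hz.
B–C: Beat frequency = 9/5 = 1.8 Hz.
C is above B, so f_C = 544.6 + 1.8 = 546.4 Hz.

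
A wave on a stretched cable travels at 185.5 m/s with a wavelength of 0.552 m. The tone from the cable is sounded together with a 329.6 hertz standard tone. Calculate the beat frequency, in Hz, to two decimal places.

Source frequency f = v/λ = 185.5/0.552 = 336.0507 Hz.
f_beat = |336.0507 − 329.6| = 6.45 Hz.

6.45 Hz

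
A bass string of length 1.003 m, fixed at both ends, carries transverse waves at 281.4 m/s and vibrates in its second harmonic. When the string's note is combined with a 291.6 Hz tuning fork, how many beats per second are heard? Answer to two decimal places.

For a string fixed at both ends, f_n = n·v/(2L) = 2·281.4/(2·1.003) = 280.5583 Hz.
f_beat = |280.5583 − 291.6| = 11.04 Hz.

11.04 Hz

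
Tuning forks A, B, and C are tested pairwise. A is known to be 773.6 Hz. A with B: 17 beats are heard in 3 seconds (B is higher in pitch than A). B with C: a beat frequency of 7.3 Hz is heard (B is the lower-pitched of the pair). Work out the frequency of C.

786.5667 Hz

A–B: Beat frequency = 17/3 = 5.6667 Hz.
B is above A, so f_B = 773.6 + 5.6667 = 779.2667 Hz.
C is above B, so f_C = 779.2667 + 7.3 = 786.5667 Hz.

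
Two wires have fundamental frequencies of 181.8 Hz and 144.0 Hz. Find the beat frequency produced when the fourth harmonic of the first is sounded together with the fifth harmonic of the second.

Fourth harmonic of the first: 4·181.8 = 727.2 Hz.
Fifth harmonic of the second: 5·144.0 = 720.0 Hz.
f_beat = |727.2 − 720.0| = 7.2 Hz.

7.2 Hz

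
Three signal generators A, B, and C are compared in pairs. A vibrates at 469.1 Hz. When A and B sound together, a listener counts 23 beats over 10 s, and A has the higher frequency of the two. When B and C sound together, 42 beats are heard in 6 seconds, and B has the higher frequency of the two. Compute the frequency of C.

A–B: Beat frequency = 23/10 = 2.3 Hz.
B is below A, so f_B = 469.1 − 2.3 = 466.8 Hz.
B–C: Beat frequency = 42/6 = 7 Hz.
C is below B, so f_C = 466.8 − 7 = 459.8 Hz.

459.8 Hz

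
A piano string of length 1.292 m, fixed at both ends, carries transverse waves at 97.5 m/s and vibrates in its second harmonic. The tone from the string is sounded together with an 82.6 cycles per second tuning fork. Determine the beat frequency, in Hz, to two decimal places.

For a string fixed at both ends, f_n = n·v/(2L) = 2·97.5/(2·1.292) = 75.4644 Hz.
f_beat = |75.4644 − 82.6| = 7.14 Hz.

7.14 Hz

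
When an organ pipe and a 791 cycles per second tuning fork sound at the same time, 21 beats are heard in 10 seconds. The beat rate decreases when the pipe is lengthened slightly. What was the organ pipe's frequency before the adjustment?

Beat frequency = 21/10 = 2.1 Hz.
|f − 791| = 2.1, so the organ pipe was at either 788.9 Hz or 793.1 Hz.
A longer pipe has a lower fundamental; the adjustment lowers the organ pipe's frequency.
The beat rate fell, so the adjustment moved the organ pipe toward 791 Hz — it must have started above the reference.

793.1 Hz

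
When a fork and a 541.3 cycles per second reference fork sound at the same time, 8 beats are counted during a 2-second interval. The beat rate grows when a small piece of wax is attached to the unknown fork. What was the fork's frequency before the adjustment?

Beat frequency = 8/2 = 4 Hz.
|f − 541.3| = 4, so the fork was at either 537.3 Hz or 545.3 Hz.
Loading a fork with wax lowers its frequency; the adjustment lowers the fork's frequency.
The beat rate rose, so the adjustment moved the fork further from 541.3 Hz — it was already below the reference.

537.3 Hz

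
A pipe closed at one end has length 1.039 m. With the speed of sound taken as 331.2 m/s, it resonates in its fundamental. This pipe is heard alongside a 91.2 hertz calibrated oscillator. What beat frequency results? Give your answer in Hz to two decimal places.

Closed pipe (odd harmonics): f_n = n·v/(4L) = 1·331.2/(4·1.039) = 79.6920 Hz.
f_beat = |79.6920 − 91.2| = 11.51 Hz.

11.51 Hz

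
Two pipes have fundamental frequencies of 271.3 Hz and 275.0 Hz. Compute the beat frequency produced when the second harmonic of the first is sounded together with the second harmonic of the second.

7.4 Hz

Second harmonic of the first: 2·271.3 = 542.6 Hz.
Second harmonic of the second: 2·275.0 = 550.0 Hz.
f_beat = |542.6 − 550.0| = 7.4 Hz.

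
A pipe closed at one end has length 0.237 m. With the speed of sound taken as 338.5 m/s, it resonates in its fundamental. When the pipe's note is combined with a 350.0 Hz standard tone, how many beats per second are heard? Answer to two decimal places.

7.07 Hz

Closed pipe (odd harmonics): f_n = n·v/(4L) = 1·338.5/(4·0.237) = 357.0675 Hz.
f_beat = |357.0675 − 350.0| = 7.07 Hz.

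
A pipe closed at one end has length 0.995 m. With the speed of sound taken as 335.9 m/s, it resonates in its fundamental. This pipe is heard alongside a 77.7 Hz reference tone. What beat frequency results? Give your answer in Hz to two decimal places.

6.70 Hz

Closed pipe (odd harmonics): f_n = n·v/(4L) = 1·335.9/(4·0.995) = 84.3970 Hz.
f_beat = |84.3970 − 77.7| = 6.70 Hz.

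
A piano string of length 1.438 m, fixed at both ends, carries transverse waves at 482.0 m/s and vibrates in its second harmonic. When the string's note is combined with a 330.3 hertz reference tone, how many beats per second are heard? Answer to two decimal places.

For a string fixed at both ends, f_n = n·v/(2L) = 2·482.0/(2·1.438) = 335.1878 Hz.
f_beat = |335.1878 − 330.3| = 4.89 Hz.

4.89 Hz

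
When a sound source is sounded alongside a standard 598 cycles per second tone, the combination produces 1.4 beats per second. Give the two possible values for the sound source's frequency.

596.6 Hz or 599.4 Hz

|f − 598| = 1.4, so f = 598 ± 1.4.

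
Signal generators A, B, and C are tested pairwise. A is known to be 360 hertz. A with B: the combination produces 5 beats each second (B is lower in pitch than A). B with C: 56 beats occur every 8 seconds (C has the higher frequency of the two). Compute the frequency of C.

B is below A, so f_B = 360 − 5 = 355 Hz.
B–C: Beat frequency = 56/8 = 7 Hz.
C is above B, so f_C = 355 + 7 = 362 Hz.

362 Hz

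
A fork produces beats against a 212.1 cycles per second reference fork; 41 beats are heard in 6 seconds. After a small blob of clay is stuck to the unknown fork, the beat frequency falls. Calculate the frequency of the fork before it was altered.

Beat frequency = 41/6 = 6.8333 Hz.
|f − 212.1| = 6.8333, so the fork was at either 205.2667 Hz or 218.9333 Hz.
Adding mass to a fork lowers its frequency; the adjustment lowers the fork's frequency.
The beat rate fell, so the adjustment moved the fork toward 212.1 Hz — it must have started above the reference.

218.9333 Hz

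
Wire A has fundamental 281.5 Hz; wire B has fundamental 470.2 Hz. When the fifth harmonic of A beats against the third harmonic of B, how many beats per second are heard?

3.1 Hz

Fifth harmonic of the first: 5·281.5 = 1407.5 Hz.
Third harmonic of the second: 3·470.2 = 1410.6 Hz.
f_beat = |1407.5 − 1410.6| = 3.1 Hz.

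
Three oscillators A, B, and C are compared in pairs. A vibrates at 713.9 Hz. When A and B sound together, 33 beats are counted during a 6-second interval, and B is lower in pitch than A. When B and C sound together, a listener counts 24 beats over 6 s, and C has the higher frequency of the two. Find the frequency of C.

712.4 Hz

A–B: Beat frequency = 33/6 = 5.5 Hz.
B is below A, so f_B = 713.9 − 5.5 = 708.4 Hz.
B–C: Beat frequency = 24/6 = 4 Hz.
C is above B, so f_C = 708.4 + 4 = 712.4 Hz.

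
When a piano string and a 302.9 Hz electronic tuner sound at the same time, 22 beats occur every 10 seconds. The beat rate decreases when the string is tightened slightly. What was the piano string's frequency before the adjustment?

Beat frequency = 22/10 = 2.2 Hz.
|f − 302.9| = 2.2, so the piano string was at either 300.7 Hz or 305.1 Hz.
Increasing tension raises a string's frequency; the adjustment raises the piano string's frequency.
The beat rate fell, so the adjustment moved the piano string toward 302.9 Hz — it must have started below the reference.

300.7 Hz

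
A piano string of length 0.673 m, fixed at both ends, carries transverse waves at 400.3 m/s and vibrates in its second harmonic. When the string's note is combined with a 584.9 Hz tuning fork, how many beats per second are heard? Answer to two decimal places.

For a string fixed at both ends, f_n = n·v/(2L) = 2·400.3/(2·0.673) = 594.7994 Hz.
f_beat = |594.7994 − 584.9| = 9.90 Hz.

9.90 Hz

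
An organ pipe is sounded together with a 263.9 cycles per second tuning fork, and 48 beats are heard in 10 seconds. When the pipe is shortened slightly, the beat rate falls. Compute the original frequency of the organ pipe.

259.1 Hz

Beat frequency = 48/10 = 4.8 Hz.
|f − 263.9| = 4.8, so the organ pipe was at either 259.1 Hz or 268.7 Hz.
A shorter pipe has a higher fundamental; the adjustment raises the organ pipe's frequency.
The beat rate fell, so the adjustment moved the organ pipe toward 263.9 Hz — it must have started below the reference.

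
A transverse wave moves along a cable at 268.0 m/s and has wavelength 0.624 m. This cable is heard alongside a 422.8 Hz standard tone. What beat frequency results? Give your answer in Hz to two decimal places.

Source frequency f = v/λ = 268.0/0.624 = 429.4872 Hz.
f_beat = |429.4872 − 422.8| = 6.69 Hz.

6.69 Hz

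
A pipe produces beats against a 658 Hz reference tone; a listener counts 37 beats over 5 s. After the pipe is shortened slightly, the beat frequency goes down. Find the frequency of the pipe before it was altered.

Beat frequency = 37/5 = 7.4 Hz.
|f − 658| = 7.4, so the pipe was at either 650.6 Hz or 665.4 Hz.
A shorter pipe has a higher fundamental; the adjustment raises the pipe's frequency.
The beat rate fell, so the adjustment moved the pipe toward 658 Hz — it must have started below the reference.

650.6 Hz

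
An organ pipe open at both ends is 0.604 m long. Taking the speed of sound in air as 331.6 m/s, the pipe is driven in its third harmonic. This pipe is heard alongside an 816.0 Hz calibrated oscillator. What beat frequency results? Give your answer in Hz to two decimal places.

7.51 Hz

Open pipe: f_n = n·v/(2L) = 3·331.6/(2·0.604) = 823.5099 Hz.
f_beat = |823.5099 − 816.0| = 7.51 Hz.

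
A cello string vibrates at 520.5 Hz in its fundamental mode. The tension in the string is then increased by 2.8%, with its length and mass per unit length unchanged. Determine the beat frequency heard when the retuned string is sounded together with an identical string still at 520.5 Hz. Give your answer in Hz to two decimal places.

For a string, f ∝ √T, so the new frequency is 520.5·√1.028 = 527.7367 Hz.
f_beat = |527.7367 − 520.5| = 7.24 Hz.

7.24 Hz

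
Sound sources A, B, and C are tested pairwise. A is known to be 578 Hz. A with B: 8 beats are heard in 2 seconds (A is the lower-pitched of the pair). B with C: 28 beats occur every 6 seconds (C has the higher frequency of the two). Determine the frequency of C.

586.6667 Hz

A–B: Beat frequency = 8/2 = 4 Hz.
B is above A, so f_B = 578 + 4 = 582 Hz.
B–C: Beat frequency = 28/6 = 4.6667 Hz.
C is above B, so f_C = 582 + 4.6667 = 586.6667 Hz.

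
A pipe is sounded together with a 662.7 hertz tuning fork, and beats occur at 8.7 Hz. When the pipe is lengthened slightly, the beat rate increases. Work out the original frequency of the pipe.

654 Hz

|f − 662.7| = 8.7, so the pipe was at either 654 Hz or 671.4 Hz.
A longer pipe has a lower fundamental; the adjustment lowers the pipe's frequency.
The beat rate rose, so the adjustment moved the pipe further from 662.7 Hz — it was already below the reference.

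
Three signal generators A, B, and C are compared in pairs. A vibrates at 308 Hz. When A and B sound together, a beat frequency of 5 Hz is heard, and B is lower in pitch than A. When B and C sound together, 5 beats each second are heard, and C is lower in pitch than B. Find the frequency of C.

B is below A, so f_B = 308 − 5 = 303 Hz.
C is below B, so f_C = 303 − 5 = 298 Hz.

298 Hz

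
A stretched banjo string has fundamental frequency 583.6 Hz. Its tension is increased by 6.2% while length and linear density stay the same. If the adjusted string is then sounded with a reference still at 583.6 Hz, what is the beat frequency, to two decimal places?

17.82 Hz

For a string, f ∝ √T, so the new frequency is 583.6·√1.062 = 601.4196 Hz.
f_beat = |601.4196 − 583.6| = 17.82 Hz.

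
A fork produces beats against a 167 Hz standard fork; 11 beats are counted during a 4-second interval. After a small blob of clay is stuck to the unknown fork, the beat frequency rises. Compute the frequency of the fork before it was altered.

164.25 Hz

Beat frequency = 11/4 = 2.75 Hz.
|f − 167| = 2.75, so the fork was at either 164.25 Hz or 169.75 Hz.
Adding mass to a fork lowers its frequency; the adjustment lowers the fork's frequency.
The beat rate rose, so the adjustment moved the fork further from 167 Hz — it was already below the reference.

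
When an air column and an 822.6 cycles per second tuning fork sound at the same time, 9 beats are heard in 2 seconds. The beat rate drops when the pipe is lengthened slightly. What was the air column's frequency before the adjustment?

827.1 Hz

Beat frequency = 9/2 = 4.5 Hz.
|f − 822.6| = 4.5, so the air column was at either 818.1 Hz or 827.1 Hz.
A longer pipe has a lower fundamental; the adjustment lowers the air column's frequency.
The beat rate fell, so the adjustment moved the air column toward 822.6 Hz — it must have started above the reference.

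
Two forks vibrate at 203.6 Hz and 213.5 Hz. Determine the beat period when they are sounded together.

f_beat = |203.6 − 213.5| = 9.9 Hz.
Beat period T = 1 / f_beat = 1 / 9.9 s.

0.101 s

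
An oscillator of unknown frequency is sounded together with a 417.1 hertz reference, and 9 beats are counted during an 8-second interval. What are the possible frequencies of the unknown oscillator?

Beat frequency = 9/8 = 1.125 Hz.
|f − 417.1| = 1.125, so f = 417.1 ± 1.125.

415.975 Hz or 418.225 Hz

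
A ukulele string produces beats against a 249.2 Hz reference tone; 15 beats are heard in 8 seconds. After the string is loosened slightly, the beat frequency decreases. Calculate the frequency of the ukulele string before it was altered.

251.075 Hz

Beat frequency = 15/8 = 1.875 Hz.
|f − 249.2| = 1.875, so the ukulele string was at either 247.325 Hz or 251.075 Hz.
Reducing tension lowers a string's frequency; the adjustment lowers the ukulele string's frequency.
The beat rate fell, so the adjustment moved the ukulele string toward 249.2 Hz — it must have started above the reference.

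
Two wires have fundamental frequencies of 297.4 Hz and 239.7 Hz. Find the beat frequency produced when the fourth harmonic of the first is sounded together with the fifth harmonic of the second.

Fourth harmonic of the first: 4·297.4 = 1189.6 Hz.
Fifth harmonic of the second: 5·239.7 = 1198.5 Hz.
f_beat = |1189.6 − 1198.5| = 8.9 Hz.

8.9 Hz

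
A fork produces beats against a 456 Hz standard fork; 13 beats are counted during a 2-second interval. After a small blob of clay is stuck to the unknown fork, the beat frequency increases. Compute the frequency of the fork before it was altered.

Beat frequency = 13/2 = 6.5 Hz.
|f − 456| = 6.5, so the fork was at either 449.5 Hz or 462.5 Hz.
Adding mass to a fork lowers its frequency; the adjustment lowers the fork's frequency.
The beat rate rose, so the adjustment moved the fork further from 456 Hz — it was already below the reference.

449.5 Hz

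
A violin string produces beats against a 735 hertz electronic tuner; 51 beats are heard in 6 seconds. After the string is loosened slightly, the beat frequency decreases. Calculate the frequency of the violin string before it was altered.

743.5 Hz

Beat frequency = 51/6 = 8.5 Hz.
|f − 735| = 8.5, so the violin string was at either 726.5 Hz or 743.5 Hz.
Reducing tension lowers a string's frequency; the adjustment lowers the violin string's frequency.
The beat rate fell, so the adjustment moved the violin string toward 735 Hz — it must have started above the reference.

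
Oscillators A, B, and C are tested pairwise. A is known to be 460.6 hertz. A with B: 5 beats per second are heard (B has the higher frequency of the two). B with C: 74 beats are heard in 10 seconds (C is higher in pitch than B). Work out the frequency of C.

B is above A, so f_B = 460.6 + 5 = 465.6 Hz.
B–C: Beat frequency = 74/10 = 7.4 Hz.
C is above B, so f_C = 465.6 + 7.4 = 473 Hz.

473 Hz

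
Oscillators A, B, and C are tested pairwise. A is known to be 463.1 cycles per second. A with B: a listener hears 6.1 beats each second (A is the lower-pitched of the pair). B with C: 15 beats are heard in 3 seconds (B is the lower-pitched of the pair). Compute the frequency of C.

474.2 Hz

B is above A, so f_B = 463.1 + 6.1 = 469.2 Hz.
B–C: Beat frequency = 15/3 = 5 Hz.
C is above B, so f_C = 469.2 + 5 = 474.2 Hz.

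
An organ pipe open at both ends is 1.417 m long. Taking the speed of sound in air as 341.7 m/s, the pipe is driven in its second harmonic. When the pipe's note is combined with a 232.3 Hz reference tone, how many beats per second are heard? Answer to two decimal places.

Open pipe: f_n = n·v/(2L) = 2·341.7/(2·1.417) = 241.1433 Hz.
f_beat = |241.1433 − 232.3| = 8.84 Hz.

8.84 Hz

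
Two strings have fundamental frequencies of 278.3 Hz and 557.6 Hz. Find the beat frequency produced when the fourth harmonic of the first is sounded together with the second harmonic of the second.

Fourth harmonic of the first: 4·278.3 = 1113.2 Hz.
Second harmonic of the second: 2·557.6 = 1115.2 Hz.
f_beat = |1113.2 − 1115.2| = 2.0 Hz.

2.0 Hz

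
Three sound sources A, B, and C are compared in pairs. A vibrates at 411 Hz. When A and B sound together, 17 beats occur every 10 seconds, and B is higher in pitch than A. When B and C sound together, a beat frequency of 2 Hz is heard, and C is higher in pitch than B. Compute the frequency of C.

A–B: Beat frequency = 17/10 = 1.7 Hz.
B is above A, so f_B = 411 + 1.7 = 412.7 Hz.
C is above B, so f_C = 412.7 + 2 = 414.7 Hz.

414.7 Hz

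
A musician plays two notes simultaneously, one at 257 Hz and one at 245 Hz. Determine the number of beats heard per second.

12 Hz

f_beat = |f₁ − f₂|.
|257 − 245| = 12 Hz.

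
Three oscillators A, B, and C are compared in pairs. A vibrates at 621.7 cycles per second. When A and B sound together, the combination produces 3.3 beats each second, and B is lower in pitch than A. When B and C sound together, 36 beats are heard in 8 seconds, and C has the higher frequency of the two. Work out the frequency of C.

B is below A, so f_B = 621.7 − 3.3 = 618.4 Hz.
B–C: Beat frequency = 36/8 = 4.5 Hz.
C is above B, so f_C = 618.4 + 4.5 = 622.9 Hz.

622.9 Hz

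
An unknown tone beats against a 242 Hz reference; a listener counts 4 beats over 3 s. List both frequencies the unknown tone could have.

240.6667 Hz or 243.3333 Hz

Beat frequency = 4/3 = 1.3333 Hz.
|f − 242| = 1.3333, so f = 242 ± 1.3333.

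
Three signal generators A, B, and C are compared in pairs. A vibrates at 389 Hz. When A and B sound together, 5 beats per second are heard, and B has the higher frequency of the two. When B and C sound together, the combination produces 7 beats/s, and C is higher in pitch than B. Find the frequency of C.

401 Hz

B is above A, so f_B = 389 + 5 = 394 Hz.
C is above B, so f_C = 394 + 7 = 401 Hz.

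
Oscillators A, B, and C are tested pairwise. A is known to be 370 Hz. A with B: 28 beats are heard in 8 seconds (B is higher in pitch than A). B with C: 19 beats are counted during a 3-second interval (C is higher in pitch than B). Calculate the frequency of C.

379.8333 Hz

A–B: Beat frequency = 28/8 = 3.5 Hz.
B is above A, so f_B = 370 + 3.5 = 373.5 Hz.
B–C: Beat frequency = 19/3 = 6.3333 Hz.
C is above B, so f_C = 373.5 + 6.3333 = 379.8333 Hz.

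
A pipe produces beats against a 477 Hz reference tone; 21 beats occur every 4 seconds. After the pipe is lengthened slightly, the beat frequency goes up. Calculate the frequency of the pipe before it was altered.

471.75 Hz

Beat frequency = 21/4 = 5.25 Hz.
|f − 477| = 5.25, so the pipe was at either 471.75 Hz or 482.25 Hz.
A longer pipe has a lower fundamental; the adjustment lowers the pipe's frequency.
The beat rate rose, so the adjustment moved the pipe further from 477 Hz — it was already below the reference.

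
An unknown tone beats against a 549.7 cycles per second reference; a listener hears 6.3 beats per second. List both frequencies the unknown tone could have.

543.4 Hz or 556 Hz

|f − 549.7| = 6.3, so f = 549.7 ± 6.3.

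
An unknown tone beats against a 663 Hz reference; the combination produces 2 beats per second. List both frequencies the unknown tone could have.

661 Hz or 665 Hz

|f − 663| = 2, so f = 663 ± 2.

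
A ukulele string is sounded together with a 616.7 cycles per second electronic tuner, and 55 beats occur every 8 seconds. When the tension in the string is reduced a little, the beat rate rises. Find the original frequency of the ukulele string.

609.825 Hz

Beat frequency = 55/8 = 6.875 Hz.
|f − 616.7| = 6.875, so the ukulele string was at either 609.825 Hz or 623.575 Hz.
Lower tension means lower frequency; the adjustment lowers the ukulele string's frequency.
The beat rate rose, so the adjustment moved the ukulele string further from 616.7 Hz — it was already below the reference.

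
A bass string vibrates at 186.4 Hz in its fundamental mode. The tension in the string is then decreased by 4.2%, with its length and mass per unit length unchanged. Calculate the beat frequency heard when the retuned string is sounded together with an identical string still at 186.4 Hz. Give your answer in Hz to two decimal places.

For a string, f ∝ √T, so the new frequency is 186.4·√0.958 = 182.4436 Hz.
f_beat = |182.4436 − 186.4| = 3.96 Hz.

3.96 Hz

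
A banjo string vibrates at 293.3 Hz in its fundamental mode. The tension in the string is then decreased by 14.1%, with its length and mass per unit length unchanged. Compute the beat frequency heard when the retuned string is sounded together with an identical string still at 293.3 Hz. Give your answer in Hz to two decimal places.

21.46 Hz

For a string, f ∝ √T, so the new frequency is 293.3·√0.859 = 271.8370 Hz.
f_beat = |271.8370 − 293.3| = 21.46 Hz.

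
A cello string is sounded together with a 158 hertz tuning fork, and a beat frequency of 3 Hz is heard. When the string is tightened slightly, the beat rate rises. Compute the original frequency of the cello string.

161 Hz

|f − 158| = 3, so the cello string was at either 155 Hz or 161 Hz.
Increasing tension raises a string's frequency; the adjustment raises the cello string's frequency.
The beat rate rose, so the adjustment moved the cello string further from 158 Hz — it was already above the reference.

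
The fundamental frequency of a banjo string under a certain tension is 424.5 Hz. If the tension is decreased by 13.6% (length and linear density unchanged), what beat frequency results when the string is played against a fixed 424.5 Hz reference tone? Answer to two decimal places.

29.92 Hz

For a string, f ∝ √T, so the new frequency is 424.5·√0.864 = 394.5795 Hz.
f_beat = |394.5795 − 424.5| = 29.92 Hz.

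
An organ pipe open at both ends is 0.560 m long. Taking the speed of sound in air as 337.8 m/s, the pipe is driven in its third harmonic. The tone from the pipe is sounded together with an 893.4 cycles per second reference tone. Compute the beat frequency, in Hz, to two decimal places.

11.42 Hz

Open pipe: f_n = n·v/(2L) = 3·337.8/(2·0.560) = 904.8214 Hz.
f_beat = |904.8214 − 893.4| = 11.42 Hz.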